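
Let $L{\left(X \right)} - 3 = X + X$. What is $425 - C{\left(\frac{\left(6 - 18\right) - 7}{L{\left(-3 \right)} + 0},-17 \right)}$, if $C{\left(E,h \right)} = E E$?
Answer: $\frac{3464}{9} \approx 384.89$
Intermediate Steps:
$L{\left(X \right)} = 3 + 2 X$ ($L{\left(X \right)} = 3 + \left(X + X\right) = 3 + 2 X$)
$C{\left(E,h \right)} = E^{2}$
$425 - C{\left(\frac{\left(6 - 18\right) - 7}{L{\left(-3 \right)} + 0},-17 \right)} = 425 - \left(\frac{\left(6 - 18\right) - 7}{\left(3 + 2 \left(-3\right)\right) + 0}\right)^{2} = 425 - \left(\frac{\left(6 - 18\right) - 7}{\left(3 - 6\right) + 0}\right)^{2} = 425 - \left(\frac{-12 - 7}{-3 + 0}\right)^{2} = 425 - \left(- \frac{19}{-3}\right)^{2} = 425 - \left(\left(-19\right) \left(- \frac{1}{3}\right)\right)^{2} = 425 - \left(\frac{19}{3}\right)^{2} = 425 - \frac{361}{9} = \frac{3464}{9}$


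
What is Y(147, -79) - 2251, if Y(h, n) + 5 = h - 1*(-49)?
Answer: -2060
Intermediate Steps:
Y(h, n) = 44 + h (Y(h, n) = -5 + (h - 1*(-49)) = -5 + (h + 49) = -5 + (49 + h) = 44 + h)
Y(147, -79) - 2251 = (44 + 147) - 2251 = 191 - 2251 = -2060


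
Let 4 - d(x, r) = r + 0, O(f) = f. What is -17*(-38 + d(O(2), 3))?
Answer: 629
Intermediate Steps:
d(x, r) = 4 - r (d(x, r) = 4 - (r + 0) = 4 - r)
-17*(-38 + d(O(2), 3)) = -17*(-38 + (4 - 1*3)) = -17*(-38 + (4 - 3)) = -17*(-38 + 1) = -17*(-37) = 629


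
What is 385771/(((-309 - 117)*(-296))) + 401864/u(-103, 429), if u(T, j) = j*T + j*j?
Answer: 17437510063/2939171664 ≈ 5.9328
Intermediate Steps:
u(T, j) = j² + T*j (u(T, j) = T*j + j² = j² + T*j)
385771/(((-309 - 117)*(-296))) + 401864/u(-103, 429) = 385771/(((-309 - 117)*(-296))) + 401864/((429*(-103 + 429))) = 385771/((-426*(-296))) + 401864/((429*326)) = 385771/126096 + 401864/139854 = 385771*(1/126096) + 401864*(1/139854) = 385771/126096 + 200932/69927 = 17437510063/2939171664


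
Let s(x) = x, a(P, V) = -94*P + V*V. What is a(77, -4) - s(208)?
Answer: -7430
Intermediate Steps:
a(P, V) = V**2 - 94*P (a(P, V) = -94*P + V**2 = V**2 - 94*P)
a(77, -4) - s(208) = ((-4)**2 - 94*77) - 1*208 = (16 - 7238) - 208 = -7222 - 208 = -7430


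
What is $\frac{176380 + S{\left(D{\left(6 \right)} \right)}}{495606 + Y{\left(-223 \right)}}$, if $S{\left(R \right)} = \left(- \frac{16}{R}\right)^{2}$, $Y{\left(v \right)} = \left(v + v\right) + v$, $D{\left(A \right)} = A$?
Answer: $\frac{1587484}{4454433} \approx 0.35638$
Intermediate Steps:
$Y{\left(v \right)} = 3 v$ ($Y{\left(v \right)} = 2 v + v = 3 v$)
$S{\left(R \right)} = \frac{256}{R^{2}}$
$\frac{176380 + S{\left(D{\left(6 \right)} \right)}}{495606 + Y{\left(-223 \right)}} = \frac{176380 + \frac{256}{36}}{495606 + 3 \left(-223\right)} = \frac{176380 + 256 \cdot \frac{1}{36}}{495606 - 669} = \frac{176380 + \frac{64}{9}}{494937} = \frac{1587484}{9} \cdot \frac{1}{494937} = \frac{1587484}{4454433}$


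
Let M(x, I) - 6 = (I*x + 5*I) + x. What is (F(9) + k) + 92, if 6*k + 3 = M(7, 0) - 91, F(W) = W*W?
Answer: 319/2 ≈ 159.50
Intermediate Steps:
F(W) = W²
M(x, I) = 6 + x + 5*I + I*x (M(x, I) = 6 + ((I*x + 5*I) + x) = 6 + ((5*I + I*x) + x) = 6 + (x + 5*I + I*x) = 6 + x + 5*I + I*x)
k = -27/2 (k = -½ + ((6 + 7 + 5*0 + 0*7) - 91)/6 = -½ + ((6 + 7 + 0 + 0) - 91)/6 = -½ + (13 - 91)/6 = -½ + (⅙)*(-78) = -½ - 13 = -27/2 ≈ -13.500)
(F(9) + k) + 92 = (9² - 27/2) + 92 = (81 - 27/2) + 92 = 135/2 + 92 = 319/2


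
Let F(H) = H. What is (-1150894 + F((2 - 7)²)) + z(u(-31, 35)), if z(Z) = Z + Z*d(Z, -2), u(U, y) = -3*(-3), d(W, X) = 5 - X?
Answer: -1150797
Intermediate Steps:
u(U, y) = 9
z(Z) = 8*Z (z(Z) = Z + Z*(5 - 1*(-2)) = Z + Z*(5 + 2) = Z + Z*7 = Z + 7*Z = 8*Z)
(-1150894 + F((2 - 7)²)) + z(u(-31, 35)) = (-1150894 + (2 - 7)²) + 8*9 = (-1150894 + (-5)²) + 72 = (-1150894 + 25) + 72 = -1150869 + 72 = -1150797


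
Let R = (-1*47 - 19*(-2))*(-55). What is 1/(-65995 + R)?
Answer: -1/65500 ≈ -1.5267e-5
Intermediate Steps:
R = 495 (R = (-47 + 38)*(-55) = -9*(-55) = 495)
1/(-65995 + R) = 1/(-65995 + 495) = 1/(-65500) = -1/65500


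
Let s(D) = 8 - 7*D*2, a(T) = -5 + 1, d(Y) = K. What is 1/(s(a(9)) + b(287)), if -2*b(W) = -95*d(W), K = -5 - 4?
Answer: -2/727 ≈ -0.0027510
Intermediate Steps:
K = -9
d(Y) = -9
a(T) = -4
s(D) = 8 - 14*D
b(W) = -855/2 (b(W) = -(-95)*(-9)/2 = -1/2*855 = -855/2)
1/(s(a(9)) + b(287)) = 1/((8 - 14*(-4)) - 855/2) = 1/((8 + 56) - 855/2) = 1/(64 - 855/2) = 1/(-727/2) = -2/727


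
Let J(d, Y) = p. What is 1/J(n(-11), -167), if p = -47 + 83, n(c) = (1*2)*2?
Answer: 1/36 ≈ 0.027778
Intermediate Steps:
n(c) = 4 (n(c) = 2*2 = 4)
p = 36
J(d, Y) = 36
1/J(n(-11), -167) = 1/36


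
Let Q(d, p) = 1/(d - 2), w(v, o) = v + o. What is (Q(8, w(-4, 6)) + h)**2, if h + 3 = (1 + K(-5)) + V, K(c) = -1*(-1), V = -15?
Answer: 9025/36 ≈ 250.69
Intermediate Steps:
w(v, o) = o + v
K(c) = 1
h = -16 (h = -3 + ((1 + 1) - 15) = -3 + (2 - 15) = -3 - 13 = -16)
Q(d, p) = 1/(-2 + d)
(Q(8, w(-4, 6)) + h)**2 = (1/(-2 + 8) - 16)**2 = (1/6 - 16)**2 = (-95/6)**2 = 9025/36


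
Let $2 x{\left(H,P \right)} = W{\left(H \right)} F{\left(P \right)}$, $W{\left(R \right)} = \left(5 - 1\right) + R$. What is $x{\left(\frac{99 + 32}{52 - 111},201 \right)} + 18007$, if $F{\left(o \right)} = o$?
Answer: $\frac{2145931}{118} \approx 18186.0$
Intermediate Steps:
$W{\left(R \right)} = 4 + R$
$x{\left(H,P \right)} = \frac{P \left(4 + H\right)}{2}$ ($x{\left(H,P \right)} = \frac{\left(4 + H\right) P}{2} = \frac{P \left(4 + H\right)}{2}$)
$x{\left(\frac{99 + 32}{52 - 111},201 \right)} + 18007 = \frac{1}{2} \cdot 201 \left(4 + \frac{99 + 32}{52 - 111}\right) + 18007 = \frac{1}{2} \cdot 201 \left(4 + \frac{131}{-59}\right) + 18007 = \frac{1}{2} \cdot 201 \left(4 + 131 \left(- \frac{1}{59}\right)\right) + 18007 = \frac{1}{2} \cdot 201 \left(4 - \frac{131}{59}\right) + 18007 = \frac{1}{2} \cdot 201 \cdot \frac{105}{59} + 18007 = \frac{21105}{118} + 18007 = \frac{2145931}{118}$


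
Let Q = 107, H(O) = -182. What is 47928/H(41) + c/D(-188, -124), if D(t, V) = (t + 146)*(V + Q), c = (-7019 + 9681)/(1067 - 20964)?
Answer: -24317414411/92341977 ≈ -263.34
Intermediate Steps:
c = -2662/19897 (c = 2662/(-19897) = 2662*(-1/19897) = -2662/19897 ≈ -0.13379)
D(t, V) = (107 + V)*(146 + t) (D(t, V) = (t + 146)*(V + 107) = (146 + t)*(107 + V) = (107 + V)*(146 + t))
47928/H(41) + c/D(-188, -124) = 47928/(-182) - 2662/(19897*(15622 + 107*(-188) + 146*(-124) - 124*(-188))) = 47928*(-1/182) - 2662/(19897*(15622 - 20116 - 18104 + 23312)) = -23964/91 - 2662/19897/714 = -23964/91 - 2662/19897*1/714 = -23964/91 - 1331/7103229 = -24317414411/92341977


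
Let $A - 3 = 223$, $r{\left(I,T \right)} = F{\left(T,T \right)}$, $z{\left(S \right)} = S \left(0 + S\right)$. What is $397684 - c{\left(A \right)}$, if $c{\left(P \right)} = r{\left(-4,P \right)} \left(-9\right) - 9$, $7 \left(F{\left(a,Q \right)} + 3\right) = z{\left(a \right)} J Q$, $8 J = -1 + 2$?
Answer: $\frac{15769735}{7} \approx 2.2528 \cdot 10^{6}$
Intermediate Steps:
$z{\left(S \right)} = S^{2}$ ($z{\left(S \right)} = S S = S^{2}$)
$J = \frac{1}{8}$ ($J = \frac{-1 + 2}{8} = \frac{1}{8} \cdot 1 = \frac{1}{8} \approx 0.125$)
$F{\left(a,Q \right)} = -3 + \frac{Q a^{2}}{56}$ ($F{\left(a,Q \right)} = -3 + \frac{a^{2} \cdot \frac{1}{8} Q}{7} = -3 + \frac{\frac{a^{2}}{8} Q}{7} = -3 + \frac{\frac{1}{8} Q a^{2}}{7} = -3 + \frac{Q a^{2}}{56}$)
$r{\left(I,T \right)} = -3 + \frac{T^{3}}{56}$ ($r{\left(I,T \right)} = -3 + \frac{T T^{2}}{56} = -3 + \frac{T^{3}}{56}$)
$A = 226$ ($A = 3 + 223 = 226$)
$c{\left(P \right)} = 18 - \frac{9 P^{3}}{56}$ ($c{\left(P \right)} = \left(-3 + \frac{P^{3}}{56}\right) \left(-9\right) - 9 = \left(27 - \frac{9 P^{3}}{56}\right) - 9 = 18 - \frac{9 P^{3}}{56}$)
$397684 - c{\left(A \right)} = 397684 - \left(18 - \frac{9 \cdot 226^{3}}{56}\right) = 397684 - \left(18 - \frac{12986073}{7}\right) = 397684 - - \frac{12985947}{7} = 397684 + \frac{12985947}{7} = \frac{15769735}{7}$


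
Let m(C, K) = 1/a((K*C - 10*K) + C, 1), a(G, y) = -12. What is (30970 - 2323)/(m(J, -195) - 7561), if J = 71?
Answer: -343764/90733 ≈ -3.7887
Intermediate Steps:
m(C, K) = -1/12 (m(C, K) = 1/(-12) = -1/12)
(30970 - 2323)/(m(J, -195) - 7561) = (30970 - 2323)/(-1/12 - 7561) = 28647/(-90733/12) = 28647*(-12/90733) = -343764/90733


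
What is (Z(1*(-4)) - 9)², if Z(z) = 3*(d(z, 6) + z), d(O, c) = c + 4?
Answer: 81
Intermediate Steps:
d(O, c) = 4 + c
Z(z) = 30 + 3*z (Z(z) = 3*((4 + 6) + z) = 3*(10 + z) = 30 + 3*z)
(Z(1*(-4)) - 9)² = ((30 + 3*(1*(-4))) - 9)² = ((30 + 3*(-4)) - 9)² = ((30 - 12) - 9)² = (18 - 9)² = 9² = 81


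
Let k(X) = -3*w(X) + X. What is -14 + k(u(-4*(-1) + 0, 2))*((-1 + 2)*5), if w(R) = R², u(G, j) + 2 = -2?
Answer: -274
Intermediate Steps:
u(G, j) = -4 (u(G, j) = -2 - 2 = -4)
k(X) = X - 3*X² (k(X) = -3*X² + X = X - 3*X²)
-14 + k(u(-4*(-1) + 0, 2))*((-1 + 2)*5) = -14 + (-4*(1 - 3*(-4)))*((-1 + 2)*5) = -14 + (-4*(1 + 12))*(1*5) = -14 - 4*13*5 = -14 - 52*5 = -14 - 260 = -274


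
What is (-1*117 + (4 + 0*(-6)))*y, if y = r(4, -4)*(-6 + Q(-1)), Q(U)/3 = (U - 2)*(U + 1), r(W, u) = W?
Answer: 2712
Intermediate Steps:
Q(U) = 3*(1 + U)*(-2 + U) (Q(U) = 3*((U - 2)*(U + 1)) = 3*((-2 + U)*(1 + U)) = 3*((1 + U)*(-2 + U)) = 3*(1 + U)*(-2 + U))
y = -24 (y = 4*(-6 + (-6 - 3*(-1) + 3*(-1)²)) = 4*(-6 + (-6 + 3 + 3*1)) = 4*(-6 + (-6 + 3 + 3)) = 4*(-6 + 0) = 4*(-6) = -24)
(-1*117 + (4 + 0*(-6)))*y = (-1*117 + (4 + 0*(-6)))*(-24) = (-117 + (4 + 0))*(-24) = (-117 + 4)*(-24) = -113*(-24) = 2712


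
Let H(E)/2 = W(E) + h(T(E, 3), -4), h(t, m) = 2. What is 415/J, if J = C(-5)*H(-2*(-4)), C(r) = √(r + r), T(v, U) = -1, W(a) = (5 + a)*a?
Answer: -83*I*√10/424 ≈ -0.61903*I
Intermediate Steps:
W(a) = a*(5 + a)
C(r) = √2*√r (C(r) = √(2*r) = √2*√r)
H(E) = 4 + 2*E*(5 + E) (H(E) = 2*(E*(5 + E) + 2) = 2*(2 + E*(5 + E)) = 4 + 2*E*(5 + E))
J = 212*I*√10 (J = (√2*√(-5))*(4 + 2*(-2*(-4))*(5 - 2*(-4))) = (√2*(I*√5))*(4 + 2*8*(5 + 8)) = (I*√10)*(4 + 2*8*13) = (I*√10)*(4 + 208) = (I*√10)*212 = 212*I*√10 ≈ 670.4*I)
415/J = 415/((212*I*√10)) = 415*(-I*√10/2120) = -83*I*√10/424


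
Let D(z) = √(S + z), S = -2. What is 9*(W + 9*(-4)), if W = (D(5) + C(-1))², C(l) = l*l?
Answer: -288 + 18*√3 ≈ -256.82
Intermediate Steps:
C(l) = l²
D(z) = √(-2 + z)
W = (1 + √3)² (W = (√(-2 + 5) + (-1)²)² = (√3 + 1)² = (1 + √3)² ≈ 7.4641)
9*(W + 9*(-4)) = 9*((1 + √3)² + 9*(-4)) = 9*((1 + √3)² - 36) = 9*(-36 + (1 + √3)²) = -324 + 9*(1 + √3)²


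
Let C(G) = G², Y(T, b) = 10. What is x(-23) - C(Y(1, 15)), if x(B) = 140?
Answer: 40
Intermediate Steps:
x(-23) - C(Y(1, 15)) = 140 - 1*10² = 140 - 1*100 = 140 - 100 = 40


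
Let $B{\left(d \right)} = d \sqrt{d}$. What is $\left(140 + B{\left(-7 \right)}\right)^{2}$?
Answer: $19257 - 1960 i \sqrt{7} \approx 19257.0 - 5185.7 i$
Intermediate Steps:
$B{\left(d \right)} = d^{\frac{3}{2}}$
$\left(140 + B{\left(-7 \right)}\right)^{2} = \left(140 + \left(-7\right)^{\frac{3}{2}}\right)^{2} = \left(140 - 7 i \sqrt{7}\right)^{2}$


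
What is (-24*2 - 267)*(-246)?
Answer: 77490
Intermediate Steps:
(-24*2 - 267)*(-246) = (-48 - 267)*(-246) = -315*(-246) = 77490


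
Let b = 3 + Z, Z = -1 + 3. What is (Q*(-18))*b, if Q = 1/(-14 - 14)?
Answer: 45/14 ≈ 3.2143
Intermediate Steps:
Z = 2
Q = -1/28 (Q = 1/(-28) = -1/28 ≈ -0.035714)
b = 5 (b = 3 + 2 = 5)
(Q*(-18))*b = -1/28*(-18)*5 = (9/14)*5 = 45/14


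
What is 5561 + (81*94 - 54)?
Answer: 13121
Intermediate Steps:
5561 + (81*94 - 54) = 5561 + (7614 - 54) = 5561 + 7560 = 13121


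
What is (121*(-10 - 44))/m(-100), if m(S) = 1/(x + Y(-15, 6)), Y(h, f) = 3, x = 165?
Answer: -1097712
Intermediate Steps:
m(S) = 1/168 (m(S) = 1/(165 + 3) = 1/168)
(121*(-10 - 44))/m(-100) = (121*(-10 - 44))/(1/168) = (121*(-54))*168 = -6534*168 = -1097712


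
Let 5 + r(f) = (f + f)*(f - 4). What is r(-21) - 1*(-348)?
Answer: 1393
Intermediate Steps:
r(f) = -5 + 2*f*(-4 + f) (r(f) = -5 + (f + f)*(f - 4) = -5 + (2*f)*(-4 + f) = -5 + 2*f*(-4 + f))
r(-21) - 1*(-348) = (-5 - 8*(-21) + 2*(-21)**2) - 1*(-348) = (-5 + 168 + 2*441) + 348 = (-5 + 168 + 882) + 348 = 1045 + 348 = 1393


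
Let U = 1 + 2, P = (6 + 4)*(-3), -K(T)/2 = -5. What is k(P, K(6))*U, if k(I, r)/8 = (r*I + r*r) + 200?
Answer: 0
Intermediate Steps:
K(T) = 10 (K(T) = -2*(-5) = 10)
P = -30 (P = 10*(-3) = -30)
k(I, r) = 1600 + 8*r**2 + 8*I*r (k(I, r) = 8*((r*I + r*r) + 200) = 8*((I*r + r**2) + 200) = 8*((r**2 + I*r) + 200) = 8*(200 + r**2 + I*r) = 1600 + 8*r**2 + 8*I*r)
U = 3
k(P, K(6))*U = (1600 + 8*10**2 + 8*(-30)*10)*3 = (1600 + 8*100 - 2400)*3 = (1600 + 800 - 2400)*3 = 0*3 = 0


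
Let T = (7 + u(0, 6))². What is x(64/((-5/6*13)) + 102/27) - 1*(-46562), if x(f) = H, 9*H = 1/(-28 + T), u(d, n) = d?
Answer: 8800219/189 ≈ 46562.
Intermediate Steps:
T = 49 (T = (7 + 0)² = 7² = 49)
H = 1/189 (H = 1/(9*(-28 + 49)) = (⅑)/21 = (⅑)*(1/21) = 1/189 ≈ 0.0052910)
x(f) = 1/189
x(64/((-5/6*13)) + 102/27) - 1*(-46562) = 1/189 - 1*(-46562) = 1/189 + 46562 = 8800219/189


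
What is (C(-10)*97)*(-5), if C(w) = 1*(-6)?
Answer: 2910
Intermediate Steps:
C(w) = -6
(C(-10)*97)*(-5) = -6*97*(-5) = -582*(-5) = 2910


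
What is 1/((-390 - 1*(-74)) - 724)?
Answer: -1/1040 ≈ -0.00096154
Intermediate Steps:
1/((-390 - 1*(-74)) - 724) = 1/((-390 + 74) - 724) = 1/(-316 - 724) = 1/(-1040) = -1/1040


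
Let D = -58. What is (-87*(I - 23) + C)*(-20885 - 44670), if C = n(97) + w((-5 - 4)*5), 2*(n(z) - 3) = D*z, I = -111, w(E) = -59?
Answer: -576162895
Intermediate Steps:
n(z) = 3 - 29*z (n(z) = 3 + (-58*z)/2 = 3 - 29*z)
C = -2869 (C = (3 - 29*97) - 59 = (3 - 2813) - 59 = -2810 - 59 = -2869)
(-87*(I - 23) + C)*(-20885 - 44670) = (-87*(-111 - 23) - 2869)*(-20885 - 44670) = (-87*(-134) - 2869)*(-65555) = (11658 - 2869)*(-65555) = 8789*(-65555) = -576162895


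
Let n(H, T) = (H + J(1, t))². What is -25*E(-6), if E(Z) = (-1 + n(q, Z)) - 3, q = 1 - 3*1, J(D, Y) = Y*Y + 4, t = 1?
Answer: -125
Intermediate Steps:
J(D, Y) = 4 + Y² (J(D, Y) = Y² + 4 = 4 + Y²)
q = -2 (q = 1 - 3 = -2)
n(H, T) = (5 + H)² (n(H, T) = (H + (4 + 1²))² = (H + (4 + 1))² = (H + 5)² = (5 + H)²)
E(Z) = 5 (E(Z) = (-1 + (5 - 2)²) - 3 = (-1 + 3²) - 3 = (-1 + 9) - 3 = 8 - 3 = 5)
-25*E(-6) = -25*5 = -125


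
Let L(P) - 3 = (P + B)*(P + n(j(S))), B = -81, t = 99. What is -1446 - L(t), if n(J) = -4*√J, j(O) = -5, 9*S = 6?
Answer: -3231 + 72*I*√5 ≈ -3231.0 + 161.0*I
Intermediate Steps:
S = ⅔ (S = (⅑)*6 = ⅔ ≈ 0.66667)
L(P) = 3 + (-81 + P)*(P - 4*I*√5) (L(P) = 3 + (P - 81)*(P - 4*I*√5) = 3 + (-81 + P)*(P - 4*I*√5))
-1446 - L(t) = -1446 - (3 + 99² - 81*99 + 324*I*√5 - 4*I*99*√5) = -1446 - (3 + 9801 - 8019 + 324*I*√5 - 396*I*√5) = -1446 - (1785 - 72*I*√5) = -1446 + (-1785 + 72*I*√5) = -3231 + 72*I*√5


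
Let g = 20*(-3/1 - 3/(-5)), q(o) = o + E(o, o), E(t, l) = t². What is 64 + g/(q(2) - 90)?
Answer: 452/7 ≈ 64.571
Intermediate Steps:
q(o) = o + o²
g = -48 (g = 20*(-3*1 - 3*(-⅕)) = 20*(-3 + ⅗) = 20*(-12/5) = -48)
64 + g/(q(2) - 90) = 64 - 48/(2*(1 + 2) - 90) = 64 - 48/(2*3 - 90) = 64 - 48/(6 - 90) = 64 - 48/(-84) = 64 - 48*(-1/84) = 64 + 4/7 = 452/7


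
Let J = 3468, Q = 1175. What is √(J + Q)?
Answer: √4643 ≈ 68.140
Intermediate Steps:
√(J + Q) = √(3468 + 1175) = √4643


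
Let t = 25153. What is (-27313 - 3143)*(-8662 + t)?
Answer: -502249896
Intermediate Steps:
(-27313 - 3143)*(-8662 + t) = (-27313 - 3143)*(-8662 + 25153) = -30456*16491 = -502249896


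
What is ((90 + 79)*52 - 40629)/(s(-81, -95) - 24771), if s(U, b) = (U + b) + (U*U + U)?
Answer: 31841/18467 ≈ 1.7242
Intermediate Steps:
s(U, b) = b + U² + 2*U (s(U, b) = (U + b) + (U² + U) = (U + b) + (U + U²) = b + U² + 2*U)
((90 + 79)*52 - 40629)/(s(-81, -95) - 24771) = ((90 + 79)*52 - 40629)/((-95 + (-81)² + 2*(-81)) - 24771) = (169*52 - 40629)/((-95 + 6561 - 162) - 24771) = (8788 - 40629)/(6304 - 24771) = -31841/(-18467) = -31841*(-1/18467) = 31841/18467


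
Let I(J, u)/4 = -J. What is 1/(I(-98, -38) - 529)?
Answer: -1/137 ≈ -0.0072993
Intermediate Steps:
I(J, u) = -4*J (I(J, u) = 4*(-J) = -4*J)
1/(I(-98, -38) - 529) = 1/(-4*(-98) - 529) = 1/(392 - 529) = 1/(-137) = -1/137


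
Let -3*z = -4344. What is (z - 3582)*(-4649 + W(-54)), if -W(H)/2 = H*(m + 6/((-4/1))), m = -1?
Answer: 10497146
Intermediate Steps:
z = 1448 (z = -⅓*(-4344) = 1448)
W(H) = 5*H (W(H) = -2*H*(-1 + 6/((-4/1))) = -2*H*(-1 + 6/((-4*1))) = -2*H*(-1 + 6/(-4)) = -2*H*(-1 + 6*(-¼)) = -2*H*(-1 - 3/2) = -2*H*(-5)/2 = -(-5)*H = 5*H)
(z - 3582)*(-4649 + W(-54)) = (1448 - 3582)*(-4649 + 5*(-54)) = -2134*(-4649 - 270) = -2134*(-4919) = 10497146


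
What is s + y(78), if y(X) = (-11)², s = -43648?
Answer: -43527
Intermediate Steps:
y(X) = 121
s + y(78) = -43648 + 121 = -43527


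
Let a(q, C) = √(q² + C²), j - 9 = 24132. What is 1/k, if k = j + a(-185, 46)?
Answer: 24141/582751540 - √36341/582751540 ≈ 4.1099e-5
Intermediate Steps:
j = 24141 (j = 9 + 24132 = 24141)
a(q, C) = √(C² + q²)
k = 24141 + √36341 (k = 24141 + √(46² + (-185)²) = 24141 + √(2116 + 34225) = 24141 + √36341 ≈ 24332.)
1/k = 1/(24141 + √36341)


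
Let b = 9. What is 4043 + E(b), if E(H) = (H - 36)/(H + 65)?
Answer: 299155/74 ≈ 4042.6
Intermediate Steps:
E(H) = (-36 + H)/(65 + H)
4043 + E(b) = 4043 + (-36 + 9)/(65 + 9) = 4043 - 27/74 = 299155/74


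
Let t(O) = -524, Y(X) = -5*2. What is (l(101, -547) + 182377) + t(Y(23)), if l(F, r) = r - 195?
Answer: 181111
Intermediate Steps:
Y(X) = -10
l(F, r) = -195 + r
(l(101, -547) + 182377) + t(Y(23)) = ((-195 - 547) + 182377) - 524 = (-742 + 182377) - 524 = 181635 - 524 = 181111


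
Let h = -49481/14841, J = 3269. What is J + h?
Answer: 48465748/14841 ≈ 3265.7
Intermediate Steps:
h = -49481/14841 (h = -49481*1/14841 = -49481/14841 ≈ -3.3341)
J + h = 3269 - 49481/14841 = 48465748/14841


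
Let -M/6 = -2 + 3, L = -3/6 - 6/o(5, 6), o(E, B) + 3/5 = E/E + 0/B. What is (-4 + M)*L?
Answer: 155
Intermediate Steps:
o(E, B) = ⅖ (o(E, B) = -⅗ + (E/E + 0/B) = -⅗ + (1 + 0) = -⅗ + 1 = ⅖)
L = -31/2 (L = -3/6 - 6/⅖ = -3*⅙ - 6*5/2 = -½ - 15 = -31/2 ≈ -15.500)
M = -6 (M = -6*(-2 + 3) = -6*1 = -6)
(-4 + M)*L = (-4 - 6)*(-31/2) = -10*(-31/2) = 155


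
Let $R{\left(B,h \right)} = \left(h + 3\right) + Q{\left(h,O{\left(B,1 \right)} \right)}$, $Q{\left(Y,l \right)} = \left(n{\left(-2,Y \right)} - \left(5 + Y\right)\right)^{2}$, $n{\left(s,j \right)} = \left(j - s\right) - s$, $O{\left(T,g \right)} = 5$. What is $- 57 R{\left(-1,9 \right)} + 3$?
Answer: $-738$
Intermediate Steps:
$n{\left(s,j \right)} = j - 2 s$
$Q{\left(Y,l \right)} = 1$ ($Q{\left(Y,l \right)} = \left(\left(Y - -4\right) - \left(5 + Y\right)\right)^{2} = \left(\left(Y + 4\right) - \left(5 + Y\right)\right)^{2} = \left(\left(4 + Y\right) - \left(5 + Y\right)\right)^{2} = \left(-1\right)^{2} = 1$)
$R{\left(B,h \right)} = 4 + h$ ($R{\left(B,h \right)} = \left(h + 3\right) + 1 = \left(3 + h\right) + 1 = 4 + h$)
$- 57 R{\left(-1,9 \right)} + 3 = - 57 \left(4 + 9\right) + 3 = \left(-57\right) 13 + 3 = -741 + 3 = -738$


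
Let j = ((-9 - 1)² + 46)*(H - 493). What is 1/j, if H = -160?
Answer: -1/95338 ≈ -1.0489e-5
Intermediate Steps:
j = -95338 (j = ((-9 - 1)² + 46)*(-160 - 493) = ((-10)² + 46)*(-653) = (100 + 46)*(-653) = 146*(-653) = -95338)
1/j = 1/(-95338) = -1/95338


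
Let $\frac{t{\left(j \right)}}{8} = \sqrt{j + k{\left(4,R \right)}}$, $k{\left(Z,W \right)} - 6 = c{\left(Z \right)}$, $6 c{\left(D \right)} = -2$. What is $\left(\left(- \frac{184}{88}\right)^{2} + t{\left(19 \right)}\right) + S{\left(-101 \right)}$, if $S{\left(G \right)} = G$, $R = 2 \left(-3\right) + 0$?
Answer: $- \frac{11692}{121} + \frac{8 \sqrt{222}}{3} \approx -56.896$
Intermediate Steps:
$R = -6$ ($R = -6 + 0 = -6$)
$c{\left(D \right)} = - \frac{1}{3}$ ($c{\left(D \right)} = \frac{1}{6} \left(-2\right) = - \frac{1}{3}$)
$k{\left(Z,W \right)} = \frac{17}{3}$ ($k{\left(Z,W \right)} = 6 - \frac{1}{3} = \frac{17}{3}$)
$t{\left(j \right)} = 8 \sqrt{\frac{17}{3} + j}$ ($t{\left(j \right)} = 8 \sqrt{j + \frac{17}{3}} = 8 \sqrt{\frac{17}{3} + j}$)
$\left(\left(- \frac{184}{88}\right)^{2} + t{\left(19 \right)}\right) + S{\left(-101 \right)} = \left(\left(- \frac{184}{88}\right)^{2} + \frac{8 \sqrt{51 + 9 \cdot 19}}{3}\right) - 101 = \left(\left(\left(-184\right) \frac{1}{88}\right)^{2} + \frac{8 \sqrt{51 + 171}}{3}\right) - 101 = \left(\left(- \frac{23}{11}\right)^{2} + \frac{8 \sqrt{222}}{3}\right) - 101 = \left(\frac{529}{121} + \frac{8 \sqrt{222}}{3}\right) - 101 = - \frac{11692}{121} + \frac{8 \sqrt{222}}{3}$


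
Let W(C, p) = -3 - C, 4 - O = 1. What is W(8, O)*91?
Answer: -1001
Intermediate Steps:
O = 3 (O = 4 - 1*1 = 4 - 1 = 3)
W(8, O)*91 = (-3 - 1*8)*91 = (-3 - 8)*91 = -11*91 = -1001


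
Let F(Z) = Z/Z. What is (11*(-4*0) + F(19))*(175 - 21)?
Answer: 154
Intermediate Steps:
F(Z) = 1
(11*(-4*0) + F(19))*(175 - 21) = (11*(-4*0) + 1)*(175 - 21) = (11*0 + 1)*154 = (0 + 1)*154 = 1*154 = 154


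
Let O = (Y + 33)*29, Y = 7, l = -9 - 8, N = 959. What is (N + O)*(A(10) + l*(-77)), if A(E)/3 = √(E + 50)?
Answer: 2773771 + 12714*√15 ≈ 2.8230e+6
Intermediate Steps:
l = -17
O = 1160 (O = (7 + 33)*29 = 40*29 = 1160)
A(E) = 3*√(50 + E) (A(E) = 3*√(E + 50) = 3*√(50 + E))
(N + O)*(A(10) + l*(-77)) = (959 + 1160)*(3*√(50 + 10) - 17*(-77)) = 2119*(3*√60 + 1309) = 2119*(3*(2*√15) + 1309) = 2119*(6*√15 + 1309) = 2119*(1309 + 6*√15) = 2773771 + 12714*√15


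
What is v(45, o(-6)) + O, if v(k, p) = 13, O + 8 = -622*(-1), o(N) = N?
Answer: 627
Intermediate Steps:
O = 614 (O = -8 - 622*(-1) = -8 + 622 = 614)
v(45, o(-6)) + O = 13 + 614 = 627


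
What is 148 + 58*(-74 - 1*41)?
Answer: -6522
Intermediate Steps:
148 + 58*(-74 - 1*41) = 148 + 58*(-74 - 41) = 148 + 58*(-115) = 148 - 6670 = -6522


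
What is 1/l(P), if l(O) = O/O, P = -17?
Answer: 1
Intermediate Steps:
l(O) = 1
1/l(P) = 1/1 = 1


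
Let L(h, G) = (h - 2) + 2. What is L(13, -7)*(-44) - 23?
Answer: -595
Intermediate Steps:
L(h, G) = h (L(h, G) = (-2 + h) + 2 = h)
L(13, -7)*(-44) - 23 = 13*(-44) - 23 = -572 - 23 = -595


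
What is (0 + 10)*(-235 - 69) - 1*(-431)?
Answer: -2609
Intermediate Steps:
(0 + 10)*(-235 - 69) - 1*(-431) = 10*(-304) + 431 = -3040 + 431 = -2609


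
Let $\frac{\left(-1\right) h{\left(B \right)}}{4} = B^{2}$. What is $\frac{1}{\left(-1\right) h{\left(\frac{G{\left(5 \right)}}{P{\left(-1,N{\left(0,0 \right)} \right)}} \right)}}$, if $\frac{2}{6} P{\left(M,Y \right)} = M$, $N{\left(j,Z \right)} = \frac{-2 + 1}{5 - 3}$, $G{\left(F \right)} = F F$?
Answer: $\frac{9}{2500} \approx 0.0036$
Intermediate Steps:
$G{\left(F \right)} = F^{2}$
$N{\left(j,Z \right)} = - \frac{1}{2}$
$P{\left(M,Y \right)} = 3 M$
$h{\left(B \right)} = - 4 B^{2}$
$\frac{1}{\left(-1\right) h{\left(\frac{G{\left(5 \right)}}{P{\left(-1,N{\left(0,0 \right)} \right)}} \right)}} = \frac{1}{\left(-1\right) \left(- 4 \left(\frac{5^{2}}{3 \left(-1\right)}\right)^{2}\right)} = \frac{1}{\left(-1\right) \left(- 4 \left(\frac{25}{-3}\right)^{2}\right)} = \frac{1}{\left(-1\right) \left(- 4 \left(25 \left(- \frac{1}{3}\right)\right)^{2}\right)} = \frac{1}{\left(-1\right) \left(- 4 \left(- \frac{25}{3}\right)^{2}\right)} = \frac{1}{\left(-1\right) \left(\left(-4\right) \frac{625}{9}\right)} = \frac{1}{\left(-1\right) \left(- \frac{2500}{9}\right)} = \frac{1}{\frac{2500}{9}} = \frac{9}{2500}$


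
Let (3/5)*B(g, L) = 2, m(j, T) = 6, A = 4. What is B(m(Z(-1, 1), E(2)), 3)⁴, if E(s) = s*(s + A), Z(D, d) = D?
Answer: 10000/81 ≈ 123.46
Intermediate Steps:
E(s) = s*(4 + s) (E(s) = s*(s + 4) = s*(4 + s))
B(g, L) = 10/3 (B(g, L) = (5/3)*2 = 10/3)
B(m(Z(-1, 1), E(2)), 3)⁴ = (10/3)⁴ = 10000/81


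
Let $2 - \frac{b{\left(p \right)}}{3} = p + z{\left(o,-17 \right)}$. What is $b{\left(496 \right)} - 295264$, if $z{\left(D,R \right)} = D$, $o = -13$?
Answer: $-296707$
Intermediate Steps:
$b{\left(p \right)} = 45 - 3 p$ ($b{\left(p \right)} = 6 - 3 \left(p - 13\right) = 6 - 3 \left(-13 + p\right) = 6 - \left(-39 + 3 p\right) = 45 - 3 p$)
$b{\left(496 \right)} - 295264 = \left(45 - 1488\right) - 295264 = -1443 - 295264 = -296707$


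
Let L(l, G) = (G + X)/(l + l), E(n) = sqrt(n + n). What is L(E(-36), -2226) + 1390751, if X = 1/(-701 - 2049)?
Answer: 1390751 + 6121501*I*sqrt(2)/66000 ≈ 1.3908e+6 + 131.17*I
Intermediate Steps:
X = -1/2750 (X = 1/(-2750) = -1/2750 ≈ -0.00036364)
E(n) = sqrt(2)*sqrt(n) (E(n) = sqrt(2*n) = sqrt(2)*sqrt(n))
L(l, G) = (-1/2750 + G)/(2*l) (L(l, G) = (G - 1/2750)/(l + l) = (-1/2750 + G)/((2*l)) = (-1/2750 + G)*(1/(2*l)) = (-1/2750 + G)/(2*l))
L(E(-36), -2226) + 1390751 = (-1 + 2750*(-2226))/(5500*((sqrt(2)*sqrt(-36)))) + 1390751 = (-1 - 6121500)/(5500*((sqrt(2)*(6*I)))) + 1390751 = (1/5500)*(-6121501)/(6*I*sqrt(2)) + 1390751 = (1/5500)*(-I*sqrt(2)/12)*(-6121501) + 1390751 = 6121501*I*sqrt(2)/66000 + 1390751 = 1390751 + 6121501*I*sqrt(2)/66000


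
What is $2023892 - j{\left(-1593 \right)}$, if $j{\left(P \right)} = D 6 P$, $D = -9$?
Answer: $1937870$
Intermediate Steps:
$j{\left(P \right)} = - 54 P$ ($j{\left(P \right)} = \left(-9\right) 6 P = - 54 P$)
$2023892 - j{\left(-1593 \right)} = 2023892 - \left(-54\right) \left(-1593\right) = 2023892 - 86022 = 1937870$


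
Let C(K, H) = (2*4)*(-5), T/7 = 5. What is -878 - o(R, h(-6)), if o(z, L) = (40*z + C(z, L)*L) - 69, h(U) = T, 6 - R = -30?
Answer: -849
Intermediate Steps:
R = 36 (R = 6 - 1*(-30) = 6 + 30 = 36)
T = 35 (T = 7*5 = 35)
C(K, H) = -40 (C(K, H) = 8*(-5) = -40)
h(U) = 35
o(z, L) = -69 - 40*L + 40*z (o(z, L) = (40*z - 40*L) - 69 = (-40*L + 40*z) - 69 = -69 - 40*L + 40*z)
-878 - o(R, h(-6)) = -878 - (-69 - 40*35 + 40*36) = -878 - (-69 - 1400 + 1440) = -878 - 1*(-29) = -878 + 29 = -849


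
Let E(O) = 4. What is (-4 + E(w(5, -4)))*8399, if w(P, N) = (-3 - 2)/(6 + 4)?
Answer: 0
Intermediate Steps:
w(P, N) = -1/2 (w(P, N) = -5/10 = -5*1/10 = -1/2)
(-4 + E(w(5, -4)))*8399 = (-4 + 4)*8399 = 0*8399 = 0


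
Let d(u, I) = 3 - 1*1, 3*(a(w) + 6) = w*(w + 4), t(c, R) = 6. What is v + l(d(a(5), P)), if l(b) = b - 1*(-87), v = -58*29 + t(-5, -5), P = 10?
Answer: -1587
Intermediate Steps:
a(w) = -6 + w*(4 + w)/3 (a(w) = -6 + (w*(w + 4))/3 = -6 + (w*(4 + w))/3 = -6 + w*(4 + w)/3)
v = -1676 (v = -58*29 + 6 = -1682 + 6 = -1676)
d(u, I) = 2 (d(u, I) = 3 - 1 = 2)
l(b) = 87 + b (l(b) = b + 87 = 87 + b)
v + l(d(a(5), P)) = -1676 + (87 + 2) = -1676 + 89 = -1587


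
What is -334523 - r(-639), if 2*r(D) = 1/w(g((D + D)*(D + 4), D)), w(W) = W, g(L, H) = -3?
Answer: -2007137/6 ≈ -3.3452e+5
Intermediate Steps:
r(D) = -⅙ (r(D) = (½)/(-3) = (½)*(-⅓) = -⅙)
-334523 - r(-639) = -334523 - 1*(-⅙) = -334523 + ⅙ = -2007137/6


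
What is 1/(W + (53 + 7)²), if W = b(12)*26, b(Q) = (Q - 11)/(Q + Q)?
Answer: 12/43213 ≈ 0.00027769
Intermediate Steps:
b(Q) = (-11 + Q)/(2*Q) (b(Q) = (-11 + Q)/((2*Q)) = (-11 + Q)*(1/(2*Q)) = (-11 + Q)/(2*Q))
W = 13/12 (W = ((½)*(-11 + 12)/12)*26 = ((½)*(1/12)*1)*26 = (1/24)*26 = 13/12 ≈ 1.0833)
1/(W + (53 + 7)²) = 1/(13/12 + (53 + 7)²) = 1/(13/12 + 60²) = 1/(13/12 + 3600) = 1/(43213/12) = 12/43213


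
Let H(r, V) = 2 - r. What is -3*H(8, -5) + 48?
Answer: 66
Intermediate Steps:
-3*H(8, -5) + 48 = -3*(2 - 1*8) + 48 = -3*(2 - 8) + 48 = -3*(-6) + 48 = 18 + 48 = 66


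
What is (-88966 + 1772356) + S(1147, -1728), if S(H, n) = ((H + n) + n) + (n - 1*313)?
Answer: 1679040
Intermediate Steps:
S(H, n) = -313 + H + 3*n (S(H, n) = (H + 2*n) + (n - 313) = (H + 2*n) + (-313 + n) = -313 + H + 3*n)
(-88966 + 1772356) + S(1147, -1728) = (-88966 + 1772356) + (-313 + 1147 + 3*(-1728)) = 1683390 + (-313 + 1147 - 5184) = 1683390 - 4350 = 1679040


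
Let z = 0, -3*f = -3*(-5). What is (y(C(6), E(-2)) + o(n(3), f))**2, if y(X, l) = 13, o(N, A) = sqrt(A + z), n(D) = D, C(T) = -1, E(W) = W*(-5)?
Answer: (13 + I*sqrt(5))**2 ≈ 164.0 + 58.138*I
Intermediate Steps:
E(W) = -5*W
f = -5 (f = -(-1)*(-5) = -1/3*15 = -5)
o(N, A) = sqrt(A) (o(N, A) = sqrt(A + 0) = sqrt(A))
(y(C(6), E(-2)) + o(n(3), f))**2 = (13 + sqrt(-5))**2 = (13 + I*sqrt(5))**2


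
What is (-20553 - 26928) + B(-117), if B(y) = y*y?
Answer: -33792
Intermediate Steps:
B(y) = y**2
(-20553 - 26928) + B(-117) = (-20553 - 26928) + (-117)**2 = -47481 + 13689 = -33792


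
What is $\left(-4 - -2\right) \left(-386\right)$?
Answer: $772$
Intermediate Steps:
$\left(-4 - -2\right) \left(-386\right) = \left(-4 + 2\right) \left(-386\right) = \left(-2\right) \left(-386\right) = 772$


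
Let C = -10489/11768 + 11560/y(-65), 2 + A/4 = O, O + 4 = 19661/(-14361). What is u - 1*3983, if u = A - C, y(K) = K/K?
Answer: -2631601710679/169000248 ≈ -15572.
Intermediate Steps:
O = -77105/14361 (O = -4 + 19661/(-14361) = -4 + 19661*(-1/14361) = -4 - 19661/14361 = -77105/14361 ≈ -5.3691)
A = -423308/14361 (A = -8 + 4*(-77105/14361) = -8 - 308420/14361 = -423308/14361 ≈ -29.476)
y(K) = 1
C = 136027591/11768 (C = -10489/11768 + 11560/1 = -10489*1/11768 + 11560*1 = -10489/11768 + 11560 = 136027591/11768 ≈ 11559.)
u = -1958473722895/169000248 (u = -423308/14361 - 1*136027591/11768 = -423308/14361 - 136027591/11768 = -1958473722895/169000248 ≈ -11589.)
u - 1*3983 = -1958473722895/169000248 - 1*3983 = -1958473722895/169000248 - 3983 = -2631601710679/169000248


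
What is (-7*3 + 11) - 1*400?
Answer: -410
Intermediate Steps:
(-7*3 + 11) - 1*400 = (-21 + 11) - 400 = -10 - 400 = -410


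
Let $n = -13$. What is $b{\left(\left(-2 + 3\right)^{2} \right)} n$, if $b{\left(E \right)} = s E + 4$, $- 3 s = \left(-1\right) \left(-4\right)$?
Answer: $- \frac{104}{3} \approx -34.667$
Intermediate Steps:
$s = - \frac{4}{3}$ ($s = - \frac{\left(-1\right) \left(-4\right)}{3} = \left(- \frac{1}{3}\right) 4 = - \frac{4}{3} \approx -1.3333$)
$b{\left(E \right)} = 4 - \frac{4 E}{3}$ ($b{\left(E \right)} = - \frac{4 E}{3} + 4 = 4 - \frac{4 E}{3}$)
$b{\left(\left(-2 + 3\right)^{2} \right)} n = \left(4 - \frac{4 \left(-2 + 3\right)^{2}}{3}\right) \left(-13\right) = \left(4 - \frac{4 \cdot 1^{2}}{3}\right) \left(-13\right) = \left(4 - \frac{4}{3}\right) \left(-13\right) = \frac{8}{3} \left(-13\right) = - \frac{104}{3}$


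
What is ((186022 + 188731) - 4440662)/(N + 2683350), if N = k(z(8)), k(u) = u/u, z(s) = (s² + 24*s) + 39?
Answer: -4065909/2683351 ≈ -1.5152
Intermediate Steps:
z(s) = 39 + s² + 24*s
k(u) = 1
N = 1
((186022 + 188731) - 4440662)/(N + 2683350) = ((186022 + 188731) - 4440662)/(1 + 2683350) = (374753 - 4440662)/2683351 = -4065909*1/2683351 = -4065909/2683351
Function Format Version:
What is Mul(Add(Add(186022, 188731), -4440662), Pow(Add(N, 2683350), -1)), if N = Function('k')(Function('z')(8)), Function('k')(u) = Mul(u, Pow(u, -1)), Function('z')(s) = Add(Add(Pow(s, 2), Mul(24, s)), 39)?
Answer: Rational(-4065909, 2683351) ≈ -1.5152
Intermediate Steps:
Function('z')(s) = Add(39, Pow(s, 2), Mul(24, s))
Function('k')(u) = 1
N = 1
Mul(Add(Add(186022, 188731), -4440662), Pow(Add(N, 2683350), -1)) = Mul(Add(Add(186022, 188731), -4440662), Pow(Add(1, 2683350), -1)) = Mul(Add(374753, -4440662), Pow(2683351, -1)) = Mul(-4065909, Rational(1, 2683351)) = Rational(-4065909, 2683351)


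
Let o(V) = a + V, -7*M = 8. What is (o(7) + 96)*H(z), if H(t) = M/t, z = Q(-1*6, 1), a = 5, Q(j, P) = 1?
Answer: -864/7 ≈ -123.43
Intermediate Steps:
M = -8/7 (M = -⅐*8 = -8/7 ≈ -1.1429)
z = 1
H(t) = -8/(7*t)
o(V) = 5 + V
(o(7) + 96)*H(z) = ((5 + 7) + 96)*(-8/7/1) = (12 + 96)*(-8/7*1) = 108*(-8/7) = -864/7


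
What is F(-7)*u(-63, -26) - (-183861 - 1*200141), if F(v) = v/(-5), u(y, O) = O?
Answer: 1919828/5 ≈ 3.8397e+5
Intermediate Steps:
F(v) = -v/5 (F(v) = v*(-1/5) = -v/5)
F(-7)*u(-63, -26) - (-183861 - 1*200141) = -1/5*(-7)*(-26) - (-183861 - 1*200141) = (7/5)*(-26) - (-183861 - 200141) = -182/5 - 1*(-384002) = -182/5 + 384002 = 1919828/5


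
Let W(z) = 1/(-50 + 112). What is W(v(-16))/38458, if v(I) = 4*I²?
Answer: 1/2384396 ≈ 4.1939e-7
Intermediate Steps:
W(z) = 1/62
W(v(-16))/38458 = (1/62)/38458 = (1/62)*(1/38458) = 1/2384396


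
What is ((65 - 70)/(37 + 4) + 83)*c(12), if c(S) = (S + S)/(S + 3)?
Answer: 27184/205 ≈ 132.60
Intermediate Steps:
c(S) = 2*S/(3 + S) (c(S) = (2*S)/(3 + S) = 2*S/(3 + S))
((65 - 70)/(37 + 4) + 83)*c(12) = ((65 - 70)/(37 + 4) + 83)*(2*12/(3 + 12)) = (-5/41 + 83)*(2*12/15) = (-5*1/41 + 83)*(2*12*(1/15)) = (-5/41 + 83)*(8/5) = (3398/41)*(8/5) = 27184/205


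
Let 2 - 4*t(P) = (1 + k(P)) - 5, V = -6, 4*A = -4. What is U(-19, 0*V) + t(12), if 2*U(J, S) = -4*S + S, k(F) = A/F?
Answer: 73/48 ≈ 1.5208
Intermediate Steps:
A = -1 (A = (1/4)*(-4) = -1)
k(F) = -1/F
U(J, S) = -3*S/2 (U(J, S) = (-4*S + S)/2 = (-3*S)/2 = -3*S/2)
t(P) = 3/2 + 1/(4*P) (t(P) = 1/2 - ((1 - 1/P) - 5)/4 = 1/2 - (-4 - 1/P)/4 = 1/2 + (1 + 1/(4*P)) = 3/2 + 1/(4*P))
U(-19, 0*V) + t(12) = -0*(-6) + (1/4)*(1 + 6*12)/12 = -3/2*0 + (1/4)*(1/12)*(1 + 72) = 0 + (1/4)*(1/12)*73 = 0 + 73/48 = 73/48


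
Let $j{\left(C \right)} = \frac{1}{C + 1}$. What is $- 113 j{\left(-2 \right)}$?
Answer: $113$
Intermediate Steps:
$j{\left(C \right)} = \frac{1}{1 + C}$
$- 113 j{\left(-2 \right)} = - \frac{113}{1 - 2} = - \frac{113}{-1} = \left(-113\right) \left(-1\right) = 113$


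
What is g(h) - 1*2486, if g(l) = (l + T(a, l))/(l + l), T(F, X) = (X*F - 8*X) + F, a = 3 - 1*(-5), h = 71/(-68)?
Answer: -353485/142 ≈ -2489.3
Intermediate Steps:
h = -71/68 (h = 71*(-1/68) = -71/68 ≈ -1.0441)
a = 8 (a = 3 + 5 = 8)
T(F, X) = F - 8*X + F*X (T(F, X) = (F*X - 8*X) + F = (-8*X + F*X) + F = F - 8*X + F*X)
g(l) = (8 + l)/(2*l) (g(l) = (l + (8 - 8*l + 8*l))/(l + l) = (l + 8)/((2*l)) = (8 + l)*(1/(2*l)) = (8 + l)/(2*l))
g(h) - 1*2486 = (8 - 71/68)/(2*(-71/68)) - 1*2486 = (1/2)*(-68/71)*(473/68) - 2486 = -473/142 - 2486 = -353485/142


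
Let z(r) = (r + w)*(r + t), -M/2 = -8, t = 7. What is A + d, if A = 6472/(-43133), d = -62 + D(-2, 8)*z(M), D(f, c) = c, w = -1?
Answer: 116366362/43133 ≈ 2697.9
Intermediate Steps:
M = 16 (M = -2*(-8) = 16)
z(r) = (-1 + r)*(7 + r) (z(r) = (r - 1)*(r + 7) = (-1 + r)*(7 + r))
d = 2698 (d = -62 + 8*(-7 + 16**2 + 6*16) = -62 + 8*(-7 + 256 + 96) = -62 + 8*345 = -62 + 2760 = 2698)
A = -6472/43133 (A = 6472*(-1/43133) = -6472/43133 ≈ -0.15005)
A + d = -6472/43133 + 2698 = 116366362/43133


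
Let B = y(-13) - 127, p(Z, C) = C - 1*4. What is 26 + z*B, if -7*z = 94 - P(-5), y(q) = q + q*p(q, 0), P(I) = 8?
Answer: 7750/7 ≈ 1107.1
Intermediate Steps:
p(Z, C) = -4 + C (p(Z, C) = C - 4 = -4 + C)
y(q) = -3*q (y(q) = q + q*(-4 + 0) = q + q*(-4) = q - 4*q = -3*q)
z = -86/7 (z = -(94 - 1*8)/7 = -(94 - 8)/7 = -⅐*86 = -86/7 ≈ -12.286)
B = -88 (B = -3*(-13) - 127 = 39 - 127 = -88)
26 + z*B = 26 - 86/7*(-88) = 26 + 7568/7 = 7750/7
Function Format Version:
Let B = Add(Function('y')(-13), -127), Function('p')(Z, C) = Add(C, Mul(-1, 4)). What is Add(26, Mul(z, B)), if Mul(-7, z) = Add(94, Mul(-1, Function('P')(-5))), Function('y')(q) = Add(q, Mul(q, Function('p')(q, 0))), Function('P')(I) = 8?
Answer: Rational(7750, 7) ≈ 1107.1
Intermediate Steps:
Function('p')(Z, C) = Add(-4, C) (Function('p')(Z, C) = Add(C, -4) = Add(-4, C))
Function('y')(q) = Mul(-3, q) (Function('y')(q) = Add(q, Mul(q, Add(-4, 0))) = Add(q, Mul(q, -4)) = Add(q, Mul(-4, q)) = Mul(-3, q))
z = Rational(-86, 7) (z = Mul(Rational(-1, 7), Add(94, Mul(-1, 8))) = Mul(Rational(-1, 7), Add(94, -8)) = Mul(Rational(-1, 7), 86) = Rational(-86, 7) ≈ -12.286)
B = -88 (B = Add(Mul(-3, -13), -127) = Add(39, -127) = -88)
Add(26, Mul(z, B)) = Add(26, Mul(Rational(-86, 7), -88)) = Add(26, Rational(7568, 7)) = Rational(7750, 7)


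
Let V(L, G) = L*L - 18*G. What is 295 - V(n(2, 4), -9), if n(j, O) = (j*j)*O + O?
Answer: -267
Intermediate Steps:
n(j, O) = O + O*j² (n(j, O) = j²*O + O = O*j² + O = O + O*j²)
V(L, G) = L² - 18*G
295 - V(n(2, 4), -9) = 295 - ((4*(1 + 2²))² - 18*(-9)) = 295 - ((4*(1 + 4))² + 162) = 295 - ((4*5)² + 162) = 295 - (20² + 162) = 295 - (400 + 162) = 295 - 1*562 = 295 - 562 = -267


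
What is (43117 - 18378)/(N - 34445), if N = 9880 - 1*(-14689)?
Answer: -24739/9876 ≈ -2.5050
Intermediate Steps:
N = 24569 (N = 9880 + 14689 = 24569)
(43117 - 18378)/(N - 34445) = (43117 - 18378)/(24569 - 34445) = 24739/(-9876) = 24739*(-1/9876) = -24739/9876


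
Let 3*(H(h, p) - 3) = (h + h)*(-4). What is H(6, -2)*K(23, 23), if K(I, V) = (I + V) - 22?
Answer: -312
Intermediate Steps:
H(h, p) = 3 - 8*h/3 (H(h, p) = 3 + ((h + h)*(-4))/3 = 3 + ((2*h)*(-4))/3 = 3 + (-8*h)/3 = 3 - 8*h/3)
K(I, V) = -22 + I + V
H(6, -2)*K(23, 23) = (3 - 8/3*6)*(-22 + 23 + 23) = (3 - 16)*24 = -13*24 = -312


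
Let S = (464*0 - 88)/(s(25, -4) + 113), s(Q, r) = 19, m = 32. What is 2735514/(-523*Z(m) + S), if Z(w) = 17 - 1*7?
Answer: -4103271/7846 ≈ -522.98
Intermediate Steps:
Z(w) = 10 (Z(w) = 17 - 7 = 10)
S = -⅔ (S = (464*0 - 88)/(19 + 113) = (0 - 88)/132 = -88*1/132 = -⅔ ≈ -0.66667)
2735514/(-523*Z(m) + S) = 2735514/(-523*10 - ⅔) = 2735514/(-5230 - ⅔) = 2735514/(-15692/3) = 2735514*(-3/15692) = -4103271/7846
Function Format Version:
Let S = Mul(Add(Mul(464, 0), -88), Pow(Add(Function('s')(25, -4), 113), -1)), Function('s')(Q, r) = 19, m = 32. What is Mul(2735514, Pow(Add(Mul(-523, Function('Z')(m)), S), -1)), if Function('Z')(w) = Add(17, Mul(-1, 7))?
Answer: Rational(-4103271, 7846) ≈ -522.98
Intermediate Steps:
Function('Z')(w) = 10 (Function('Z')(w) = Add(17, -7) = 10)
S = Rational(-2, 3) (S = Mul(Add(Mul(464, 0), -88), Pow(Add(19, 113), -1)) = Mul(Add(0, -88), Pow(132, -1)) = Mul(-88, Rational(1, 132)) = Rational(-2, 3) ≈ -0.66667)
Mul(2735514, Pow(Add(Mul(-523, Function('Z')(m)), S), -1)) = Mul(2735514, Pow(Add(Mul(-523, 10), Rational(-2, 3)), -1)) = Mul(2735514, Pow(Add(-5230, Rational(-2, 3)), -1)) = Mul(2735514, Pow(Rational(-15692, 3), -1)) = Mul(2735514, Rational(-3, 15692)) = Rational(-4103271, 7846)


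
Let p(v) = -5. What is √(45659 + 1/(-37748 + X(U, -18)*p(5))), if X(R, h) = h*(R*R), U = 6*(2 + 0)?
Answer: √7013735418327/12394 ≈ 213.68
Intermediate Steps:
U = 12 (U = 6*2 = 12)
X(R, h) = h*R²
√(45659 + 1/(-37748 + X(U, -18)*p(5))) = √(45659 + 1/(-37748 - 18*12²*(-5))) = √(45659 + 1/(-37748 - 18*144*(-5))) = √(45659 + 1/(-37748 - 2592*(-5))) = √(45659 + 1/(-37748 + 12960)) = √(45659 + 1/(-24788)) = √(45659 - 1/24788) = √(1131795291/24788) = √7013735418327/12394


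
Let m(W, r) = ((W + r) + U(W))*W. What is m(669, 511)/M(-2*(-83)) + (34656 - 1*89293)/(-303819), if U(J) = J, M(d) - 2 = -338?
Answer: -125266657469/34027728 ≈ -3681.3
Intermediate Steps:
M(d) = -336 (M(d) = 2 - 338 = -336)
m(W, r) = W*(r + 2*W) (m(W, r) = ((W + r) + W)*W = (r + 2*W)*W = W*(r + 2*W))
m(669, 511)/M(-2*(-83)) + (34656 - 1*89293)/(-303819) = (669*(511 + 2*669))/(-336) + (34656 - 1*89293)/(-303819) = (669*(511 + 1338))*(-1/336) + (34656 - 89293)*(-1/303819) = (669*1849)*(-1/336) - 54637*(-1/303819) = 1236981*(-1/336) + 54637/303819 = -412327/112 + 54637/303819 = -125266657469/34027728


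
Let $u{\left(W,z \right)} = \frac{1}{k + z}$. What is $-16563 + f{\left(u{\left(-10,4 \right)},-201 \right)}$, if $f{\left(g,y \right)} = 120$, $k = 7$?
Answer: $-16443$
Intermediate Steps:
$u{\left(W,z \right)} = \frac{1}{7 + z}$
$-16563 + f{\left(u{\left(-10,4 \right)},-201 \right)} = -16563 + 120 = -16443$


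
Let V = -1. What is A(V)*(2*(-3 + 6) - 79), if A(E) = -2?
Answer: 146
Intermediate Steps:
A(V)*(2*(-3 + 6) - 79) = -2*(2*(-3 + 6) - 79) = -2*(2*3 - 79) = -2*(6 - 79) = -2*(-73) = 146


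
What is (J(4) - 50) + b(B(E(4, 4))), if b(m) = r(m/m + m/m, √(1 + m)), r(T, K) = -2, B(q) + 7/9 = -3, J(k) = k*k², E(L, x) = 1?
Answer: 12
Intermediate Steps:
J(k) = k³
B(q) = -34/9 (B(q) = -7/9 - 3 = -34/9)
b(m) = -2
(J(4) - 50) + b(B(E(4, 4))) = (4³ - 50) - 2 = (64 - 50) - 2 = 14 - 2 = 12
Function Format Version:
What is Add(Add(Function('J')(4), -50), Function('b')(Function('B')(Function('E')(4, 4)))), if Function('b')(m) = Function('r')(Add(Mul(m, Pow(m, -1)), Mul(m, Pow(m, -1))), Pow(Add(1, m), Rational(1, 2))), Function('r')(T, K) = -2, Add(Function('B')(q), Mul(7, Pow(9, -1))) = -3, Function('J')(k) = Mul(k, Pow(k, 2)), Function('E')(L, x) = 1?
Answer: 12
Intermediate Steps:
Function('J')(k) = Pow(k, 3)
Function('B')(q) = Rational(-34, 9) (Function('B')(q) = Add(Rational(-7, 9), -3) = Rational(-34, 9))
Function('b')(m) = -2
Add(Add(Function('J')(4), -50), Function('b')(Function('B')(Function('E')(4, 4)))) = Add(Add(Pow(4, 3), -50), -2) = Add(Add(64, -50), -2) = Add(14, -2) = 12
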